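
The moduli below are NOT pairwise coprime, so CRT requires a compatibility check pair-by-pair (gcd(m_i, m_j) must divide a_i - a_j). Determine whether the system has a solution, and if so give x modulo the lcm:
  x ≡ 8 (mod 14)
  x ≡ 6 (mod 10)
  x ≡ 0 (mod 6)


Moduli 14, 10, 6 are not pairwise coprime, so CRT works modulo lcm(m_i) when all pairwise compatibility conditions hold.
Pairwise compatibility: gcd(m_i, m_j) must divide a_i - a_j for every pair.
Merge one congruence at a time:
  Start: x ≡ 8 (mod 14).
  Combine with x ≡ 6 (mod 10): gcd(14, 10) = 2; 6 - 8 = -2, which IS divisible by 2, so compatible.
    Write x = 8 + 14·t and substitute into x ≡ 6 (mod 10): 14·t ≡ 6 − 8 = -2 (mod 10).
    Divide the congruence (and modulus) by g = 2: 7·t ≡ -1 (mod 5).
    Reduce coefficients mod 5: 2·t ≡ 4 (mod 5).
    The inverse of 2 mod 5 is 3 (since 2·3 = 6 = 1·5 + 1), so t ≡ 3·4 = 12 ≡ 2 (mod 5).
    Then x = 8 + 14·2 = 36, valid modulo lcm(14, 10) = 70: x ≡ 36 (mod 70).
  Combine with x ≡ 0 (mod 6): gcd(70, 6) = 2; 0 - 36 = -36, which IS divisible by 2, so compatible.
    Write x = 36 + 70·t and substitute into x ≡ 0 (mod 6): 70·t ≡ 0 − 36 = -36 (mod 6).
    Divide the congruence (and modulus) by g = 2: 35·t ≡ -18 (mod 3).
    Reduce coefficients mod 3: 2·t ≡ 0 (mod 3).
    The inverse of 2 mod 3 is 2 (since 2·2 = 4 = 1·3 + 1), so t ≡ 2·0 = 0 ≡ 0 (mod 3).
    Then x = 36 + 70·0 = 36, valid modulo lcm(70, 6) = 210: x ≡ 36 (mod 210).
Verify: 36 mod 14 = 8, 36 mod 10 = 6, 36 mod 6 = 0.

x ≡ 36 (mod 210).


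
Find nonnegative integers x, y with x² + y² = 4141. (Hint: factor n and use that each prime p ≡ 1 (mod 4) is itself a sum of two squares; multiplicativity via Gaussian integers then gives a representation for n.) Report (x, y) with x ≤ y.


Step 1: Factor n = 4141 = 41 · 101.
Step 2: Check the mod-4 condition on each prime factor: 41 ≡ 1 (mod 4), exponent 1; 101 ≡ 1 (mod 4), exponent 1.
All primes ≡ 3 (mod 4) appear to even exponent (or don't appear), so by the two-squares theorem n IS expressible as a sum of two squares.
Step 3: Build a representation. Here n = 41 · 101 is a product of primes ≡ 1 (mod 4). Each prime p ≡ 1 (mod 4) is itself a sum of two squares; find a² by testing p − a² for a perfect square:
  41: 41 − 1² = 40, 41 − 2² = 37, 41 − 3² = 32, 41 − 4² = 25 = 5² ⇒ 41 = 4² + 5².
  101: 101 − 1² = 100 = 10² ⇒ 101 = 1² + 10².
  Combine using the Brahmagupta–Fibonacci identity (a² + b²)(c² + d²) = (ac − bd)² + (ad + bc)² = (ac + bd)² + (ad − bc)²:
  41 · 101 = 4141: from (4² + 5²)(1² + 10²), take (4·1 − 5·10, 4·10 + 5·1) = (4 − 50, 40 + 5) = (-46, 45); dropping signs (only squares matter) gives (46, 45); check 46² + 45² = 2116 + 2025 = 4141 ✓.
Step 4: Order so x ≤ y and verify: 45² + 46² = 2025 + 2116 = 4141 = n. ✓

n = 4141 = 45² + 46² (one valid representation with x ≤ y).


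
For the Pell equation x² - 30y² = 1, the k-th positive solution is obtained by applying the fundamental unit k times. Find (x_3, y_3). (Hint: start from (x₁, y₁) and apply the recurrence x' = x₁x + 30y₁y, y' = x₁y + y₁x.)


Step 1: Find the fundamental solution (x₁, y₁) of x² - 30y² = 1.
  Expand √30 as a continued fraction. a₀ = ⌊√30⌋ = 5; iterate m_{k+1} = d_k·a_k − m_k, d_{k+1} = (30 − m_{k+1}²)/d_k, a_{k+1} = ⌊(a₀ + m_{k+1})/d_{k+1}⌋ (starting m₀ = 0, d₀ = 1), with convergents p_k = a_k·p_{k-1} + p_{k-2}, q_k = a_k·q_{k-1} + q_{k-2} (p₋₁ = 1, q₋₁ = 0):
  k = 0: a₀ = 5; p₀/q₀ = 5/1; p₀² − 30·q₀² = 25 − 30 = -5.
  k = 1: m = 5, d = 5, a = ⌊(5 + 5)/5⌋ = 2; p/q = (2·5 + 1)/(2·1 + 0) = 11/2; p² − 30·q² = 121 − 120 = 1.
  The first convergent with p² − 30·q² = 1 gives the fundamental solution (x₁, y₁) = (11, 2).
Step 2: Apply the recurrence (x_{n+1}, y_{n+1}) = (x₁x_n + 30y₁y_n, x₁y_n + y₁x_n) repeatedly.
  From (x_1, y_1) = (11, 2): x_2 = 11·11 + 30·2·2 = 241; y_2 = 11·2 + 2·11 = 44.
  From (x_2, y_2) = (241, 44): x_3 = 11·241 + 30·2·44 = 5291; y_3 = 11·44 + 2·241 = 966.
Step 3: Verify x_3² - 30·y_3² = 27994681 - 27994680 = 1 (should be 1). ✓

(x_1, y_1) = (11, 2); (x_3, y_3) = (5291, 966).


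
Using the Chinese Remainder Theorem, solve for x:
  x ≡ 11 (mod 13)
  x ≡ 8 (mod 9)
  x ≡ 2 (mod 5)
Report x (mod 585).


Moduli 13, 9, 5 are pairwise coprime; by CRT there is a unique solution modulo M = 13 · 9 · 5 = 585.
Solve pairwise, accumulating the modulus:
  Start with x ≡ 11 (mod 13).
  Combine with x ≡ 8 (mod 9): since gcd(13, 9) = 1, we get a unique residue mod 117.
    Write x = 11 + 13·t and substitute into x ≡ 8 (mod 9): 13·t ≡ 8 − 11 = -3 (mod 9).
    Reduce coefficients mod 9: 4·t ≡ 6 (mod 9).
    The inverse of 4 mod 9 is 7 (since 4·7 = 28 = 3·9 + 1), so t ≡ 7·6 = 42 ≡ 6 (mod 9).
    Then x = 11 + 13·6 = 89, valid modulo lcm(13, 9) = 117: x ≡ 89 (mod 117).
  Combine with x ≡ 2 (mod 5): since gcd(117, 5) = 1, we get a unique residue mod 585.
    Write x = 89 + 117·t and substitute into x ≡ 2 (mod 5): 117·t ≡ 2 − 89 = -87 (mod 5).
    Reduce coefficients mod 5: 2·t ≡ 3 (mod 5).
    The inverse of 2 mod 5 is 3 (since 2·3 = 6 = 1·5 + 1), so t ≡ 3·3 = 9 ≡ 4 (mod 5).
    Then x = 89 + 117·4 = 557, valid modulo lcm(117, 5) = 585: x ≡ 557 (mod 585).
Verify: 557 mod 13 = 11 ✓, 557 mod 9 = 8 ✓, 557 mod 5 = 2 ✓.

x ≡ 557 (mod 585).


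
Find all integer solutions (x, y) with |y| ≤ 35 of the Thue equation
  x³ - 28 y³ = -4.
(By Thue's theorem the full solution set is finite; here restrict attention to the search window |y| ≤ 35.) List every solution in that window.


The equation is x³ - 28y³ = -4. For fixed y, x³ = 28·y³ − 4, so a solution requires the RHS to be a perfect cube.
Strategy: iterate y from -35 to 35, compute RHS = 28·y³ − 4, and check whether it is a (positive or negative) perfect cube.
Check small values of y:
  y = 0: RHS = -4 is not a perfect cube.
  y = 1: RHS = 24 is not a perfect cube.
  y = -1: RHS = -32 is not a perfect cube.
  y = 2: RHS = 220 is not a perfect cube.
  y = -2: RHS = -228 is not a perfect cube.
  y = 3: RHS = 752 is not a perfect cube.
  y = -3: RHS = -760 is not a perfect cube.
Continuing the search up to |y| = 35 finds no solutions either.
No (x, y) in the scanned range satisfies the equation.

No integer solutions with |y| ≤ 35.


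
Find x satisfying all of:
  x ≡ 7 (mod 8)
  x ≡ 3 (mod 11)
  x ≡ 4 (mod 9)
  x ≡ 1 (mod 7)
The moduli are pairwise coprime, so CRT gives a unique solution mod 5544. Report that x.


Product of moduli M = 8 · 11 · 9 · 7 = 5544.
Merge one congruence at a time:
  Start: x ≡ 7 (mod 8).
  Combine with x ≡ 3 (mod 11); new modulus lcm = 88.
    Write x = 7 + 8·t and substitute into x ≡ 3 (mod 11): 8·t ≡ 3 − 7 = -4 (mod 11).
    Reduce coefficients mod 11: 8·t ≡ 7 (mod 11).
    The inverse of 8 mod 11 is 7 (since 8·7 = 56 = 5·11 + 1), so t ≡ 7·7 = 49 ≡ 5 (mod 11).
    Then x = 7 + 8·5 = 47, valid modulo lcm(8, 11) = 88: x ≡ 47 (mod 88).
  Combine with x ≡ 4 (mod 9); new modulus lcm = 792.
    Write x = 47 + 88·t and substitute into x ≡ 4 (mod 9): 88·t ≡ 4 − 47 = -43 (mod 9).
    Reduce coefficients mod 9: 7·t ≡ 2 (mod 9).
    The inverse of 7 mod 9 is 4 (since 7·4 = 28 = 3·9 + 1), so t ≡ 4·2 = 8 ≡ 8 (mod 9).
    Then x = 47 + 88·8 = 751, valid modulo lcm(88, 9) = 792: x ≡ 751 (mod 792).
  Combine with x ≡ 1 (mod 7); new modulus lcm = 5544.
    Write x = 751 + 792·t and substitute into x ≡ 1 (mod 7): 792·t ≡ 1 − 751 = -750 (mod 7).
    Reduce coefficients mod 7: 1·t ≡ 6 (mod 7).
    So t ≡ 6 (mod 7).
    Then x = 751 + 792·6 = 5503, valid modulo lcm(792, 7) = 5544: x ≡ 5503 (mod 5544).
Verify against each original: 5503 mod 8 = 7, 5503 mod 11 = 3, 5503 mod 9 = 4, 5503 mod 7 = 1.

x ≡ 5503 (mod 5544).


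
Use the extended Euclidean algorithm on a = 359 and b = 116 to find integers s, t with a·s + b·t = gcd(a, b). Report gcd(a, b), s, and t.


Euclidean algorithm on (359, 116) — divide until remainder is 0:
  359 = 3 · 116 + 11
  116 = 10 · 11 + 6
  11 = 1 · 6 + 5
  6 = 1 · 5 + 1
  5 = 5 · 1 + 0
gcd(359, 116) = 1.
Track Bezout coefficients alongside the remainders: start with r₀ = 359 = a·1 + b·0 (s = 1, t = 0) and r₁ = 116 = a·0 + b·1 (s = 0, t = 1); each new remainder r_{k+1} = r_{k-1} − q_k·r_k inherits s_{k+1} = s_{k-1} − q_k·s_k, t_{k+1} = t_{k-1} − q_k·t_k, so r_k = a·s_k + b·t_k at every step:
  q = 3: r = 11, s = 1 − 3·0 = 1, t = 0 − 3·1 = -3  (check: 359·1 + 116·(-3) = 11)
  q = 10: r = 6, s = 0 − 10·1 = -10, t = 1 − 10·(-3) = 31  (check: 359·(-10) + 116·31 = 6)
  q = 1: r = 5, s = 1 − 1·(-10) = 11, t = -3 − 1·31 = -34  (check: 359·11 + 116·(-34) = 5)
  q = 1: r = 1, s = -10 − 1·11 = -21, t = 31 − 1·(-34) = 65  (check: 359·(-21) + 116·65 = 1)
The row with r = 1 (the gcd) gives the Bezout coefficients s = -21, t = 65.
Result: 359 · (-21) + 116 · (65) = 1.

gcd(359, 116) = 1; s = -21, t = 65 (check: 359·(-21) + 116·65 = 1).


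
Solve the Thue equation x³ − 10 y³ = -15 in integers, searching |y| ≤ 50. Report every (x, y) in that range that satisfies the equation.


The equation is x³ - 10y³ = -15. For fixed y, x³ = 10·y³ − 15, so a solution requires the RHS to be a perfect cube.
Strategy: iterate y from -50 to 50, compute RHS = 10·y³ − 15, and check whether it is a (positive or negative) perfect cube.
Check small values of y:
  y = 0: RHS = -15 is not a perfect cube.
  y = 1: RHS = -5 is not a perfect cube.
  y = -1: RHS = -25 is not a perfect cube.
  y = 2: RHS = 65 is not a perfect cube.
  y = -2: RHS = -95 is not a perfect cube.
  y = 3: RHS = 255 is not a perfect cube.
  y = -3: RHS = -285 is not a perfect cube.
Continuing the search up to |y| = 50 finds no solutions either.
No (x, y) in the scanned range satisfies the equation.

No integer solutions with |y| ≤ 50.


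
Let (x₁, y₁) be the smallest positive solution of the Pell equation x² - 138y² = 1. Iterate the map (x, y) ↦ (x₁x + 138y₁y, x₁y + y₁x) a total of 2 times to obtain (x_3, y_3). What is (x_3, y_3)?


Step 1: Find the fundamental solution (x₁, y₁) of x² - 138y² = 1.
  Expand √138 as a continued fraction. a₀ = ⌊√138⌋ = 11; iterate m_{k+1} = d_k·a_k − m_k, d_{k+1} = (138 − m_{k+1}²)/d_k, a_{k+1} = ⌊(a₀ + m_{k+1})/d_{k+1}⌋ (starting m₀ = 0, d₀ = 1), with convergents p_k = a_k·p_{k-1} + p_{k-2}, q_k = a_k·q_{k-1} + q_{k-2} (p₋₁ = 1, q₋₁ = 0):
  k = 0: a₀ = 11; p₀/q₀ = 11/1; p₀² − 138·q₀² = 121 − 138 = -17.
  k = 1: m = 11, d = 17, a = ⌊(11 + 11)/17⌋ = 1; p/q = (1·11 + 1)/(1·1 + 0) = 12/1; p² − 138·q² = 144 − 138 = 6.
  k = 2: m = 6, d = 6, a = ⌊(11 + 6)/6⌋ = 2; p/q = (2·12 + 11)/(2·1 + 1) = 35/3; p² − 138·q² = 1225 − 1242 = -17.
  k = 3: m = 6, d = 17, a = ⌊(11 + 6)/17⌋ = 1; p/q = (1·35 + 12)/(1·3 + 1) = 47/4; p² − 138·q² = 2209 − 2208 = 1.
  The first convergent with p² − 138·q² = 1 gives the fundamental solution (x₁, y₁) = (47, 4).
Step 2: Apply the recurrence (x_{n+1}, y_{n+1}) = (x₁x_n + 138y₁y_n, x₁y_n + y₁x_n) repeatedly.
  From (x_1, y_1) = (47, 4): x_2 = 47·47 + 138·4·4 = 4417; y_2 = 47·4 + 4·47 = 376.
  From (x_2, y_2) = (4417, 376): x_3 = 47·4417 + 138·4·376 = 415151; y_3 = 47·376 + 4·4417 = 35340.
Step 3: Verify x_3² - 138·y_3² = 172350352801 - 172350352800 = 1 (should be 1). ✓

(x_1, y_1) = (47, 4); (x_3, y_3) = (415151, 35340).


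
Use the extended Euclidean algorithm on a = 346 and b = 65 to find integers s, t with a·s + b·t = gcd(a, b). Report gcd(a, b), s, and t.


Euclidean algorithm on (346, 65) — divide until remainder is 0:
  346 = 5 · 65 + 21
  65 = 3 · 21 + 2
  21 = 10 · 2 + 1
  2 = 2 · 1 + 0
gcd(346, 65) = 1.
Track Bezout coefficients alongside the remainders: start with r₀ = 346 = a·1 + b·0 (s = 1, t = 0) and r₁ = 65 = a·0 + b·1 (s = 0, t = 1); each new remainder r_{k+1} = r_{k-1} − q_k·r_k inherits s_{k+1} = s_{k-1} − q_k·s_k, t_{k+1} = t_{k-1} − q_k·t_k, so r_k = a·s_k + b·t_k at every step:
  q = 5: r = 21, s = 1 − 5·0 = 1, t = 0 − 5·1 = -5  (check: 346·1 + 65·(-5) = 21)
  q = 3: r = 2, s = 0 − 3·1 = -3, t = 1 − 3·(-5) = 16  (check: 346·(-3) + 65·16 = 2)
  q = 10: r = 1, s = 1 − 10·(-3) = 31, t = -5 − 10·16 = -165  (check: 346·31 + 65·(-165) = 1)
The row with r = 1 (the gcd) gives the Bezout coefficients s = 31, t = -165.
Result: 346 · (31) + 65 · (-165) = 1.

gcd(346, 65) = 1; s = 31, t = -165 (check: 346·31 + 65·(-165) = 1).


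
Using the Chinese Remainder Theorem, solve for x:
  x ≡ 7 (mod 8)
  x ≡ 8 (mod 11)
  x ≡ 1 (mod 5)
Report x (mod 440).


Moduli 8, 11, 5 are pairwise coprime; by CRT there is a unique solution modulo M = 8 · 11 · 5 = 440.
Solve pairwise, accumulating the modulus:
  Start with x ≡ 7 (mod 8).
  Combine with x ≡ 8 (mod 11): since gcd(8, 11) = 1, we get a unique residue mod 88.
    Write x = 7 + 8·t and substitute into x ≡ 8 (mod 11): 8·t ≡ 8 − 7 = 1 (mod 11).
    The inverse of 8 mod 11 is 7 (since 8·7 = 56 = 5·11 + 1), so t ≡ 7·1 = 7 ≡ 7 (mod 11).
    Then x = 7 + 8·7 = 63, valid modulo lcm(8, 11) = 88: x ≡ 63 (mod 88).
  Combine with x ≡ 1 (mod 5): since gcd(88, 5) = 1, we get a unique residue mod 440.
    Write x = 63 + 88·t and substitute into x ≡ 1 (mod 5): 88·t ≡ 1 − 63 = -62 (mod 5).
    Reduce coefficients mod 5: 3·t ≡ 3 (mod 5).
    The inverse of 3 mod 5 is 2 (since 3·2 = 6 = 1·5 + 1), so t ≡ 2·3 = 6 ≡ 1 (mod 5).
    Then x = 63 + 88·1 = 151, valid modulo lcm(88, 5) = 440: x ≡ 151 (mod 440).
Verify: 151 mod 8 = 7 ✓, 151 mod 11 = 8 ✓, 151 mod 5 = 1 ✓.

x ≡ 151 (mod 440).


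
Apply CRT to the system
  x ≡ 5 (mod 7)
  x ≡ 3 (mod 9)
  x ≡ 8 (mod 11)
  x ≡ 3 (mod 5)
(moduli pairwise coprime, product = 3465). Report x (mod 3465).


Product of moduli M = 7 · 9 · 11 · 5 = 3465.
Merge one congruence at a time:
  Start: x ≡ 5 (mod 7).
  Combine with x ≡ 3 (mod 9); new modulus lcm = 63.
    Write x = 5 + 7·t and substitute into x ≡ 3 (mod 9): 7·t ≡ 3 − 5 = -2 (mod 9).
    Reduce coefficients mod 9: 7·t ≡ 7 (mod 9).
    The inverse of 7 mod 9 is 4 (since 7·4 = 28 = 3·9 + 1), so t ≡ 4·7 = 28 ≡ 1 (mod 9).
    Then x = 5 + 7·1 = 12, valid modulo lcm(7, 9) = 63: x ≡ 12 (mod 63).
  Combine with x ≡ 8 (mod 11); new modulus lcm = 693.
    Write x = 12 + 63·t and substitute into x ≡ 8 (mod 11): 63·t ≡ 8 − 12 = -4 (mod 11).
    Reduce coefficients mod 11: 8·t ≡ 7 (mod 11).
    The inverse of 8 mod 11 is 7 (since 8·7 = 56 = 5·11 + 1), so t ≡ 7·7 = 49 ≡ 5 (mod 11).
    Then x = 12 + 63·5 = 327, valid modulo lcm(63, 11) = 693: x ≡ 327 (mod 693).
  Combine with x ≡ 3 (mod 5); new modulus lcm = 3465.
    Write x = 327 + 693·t and substitute into x ≡ 3 (mod 5): 693·t ≡ 3 − 327 = -324 (mod 5).
    Reduce coefficients mod 5: 3·t ≡ 1 (mod 5).
    The inverse of 3 mod 5 is 2 (since 3·2 = 6 = 1·5 + 1), so t ≡ 2·1 = 2 ≡ 2 (mod 5).
    Then x = 327 + 693·2 = 1713, valid modulo lcm(693, 5) = 3465: x ≡ 1713 (mod 3465).
Verify against each original: 1713 mod 7 = 5, 1713 mod 9 = 3, 1713 mod 11 = 8, 1713 mod 5 = 3.

x ≡ 1713 (mod 3465).


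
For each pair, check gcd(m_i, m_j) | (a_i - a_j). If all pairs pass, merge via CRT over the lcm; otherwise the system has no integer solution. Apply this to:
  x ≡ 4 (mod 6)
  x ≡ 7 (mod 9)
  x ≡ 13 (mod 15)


Moduli 6, 9, 15 are not pairwise coprime, so CRT works modulo lcm(m_i) when all pairwise compatibility conditions hold.
Pairwise compatibility: gcd(m_i, m_j) must divide a_i - a_j for every pair.
Merge one congruence at a time:
  Start: x ≡ 4 (mod 6).
  Combine with x ≡ 7 (mod 9): gcd(6, 9) = 3; 7 - 4 = 3, which IS divisible by 3, so compatible.
    Write x = 4 + 6·t and substitute into x ≡ 7 (mod 9): 6·t ≡ 7 − 4 = 3 (mod 9).
    Divide the congruence (and modulus) by g = 3: 2·t ≡ 1 (mod 3).
    The inverse of 2 mod 3 is 2 (since 2·2 = 4 = 1·3 + 1), so t ≡ 2·1 = 2 ≡ 2 (mod 3).
    Then x = 4 + 6·2 = 16, valid modulo lcm(6, 9) = 18: x ≡ 16 (mod 18).
  Combine with x ≡ 13 (mod 15): gcd(18, 15) = 3; 13 - 16 = -3, which IS divisible by 3, so compatible.
    Write x = 16 + 18·t and substitute into x ≡ 13 (mod 15): 18·t ≡ 13 − 16 = -3 (mod 15).
    Divide the congruence (and modulus) by g = 3: 6·t ≡ -1 (mod 5).
    Reduce coefficients mod 5: 1·t ≡ 4 (mod 5).
    So t ≡ 4 (mod 5).
    Then x = 16 + 18·4 = 88, valid modulo lcm(18, 15) = 90: x ≡ 88 (mod 90).
Verify: 88 mod 6 = 4, 88 mod 9 = 7, 88 mod 15 = 13.

x ≡ 88 (mod 90).


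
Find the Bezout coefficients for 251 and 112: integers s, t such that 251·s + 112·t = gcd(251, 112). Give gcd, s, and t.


Euclidean algorithm on (251, 112) — divide until remainder is 0:
  251 = 2 · 112 + 27
  112 = 4 · 27 + 4
  27 = 6 · 4 + 3
  4 = 1 · 3 + 1
  3 = 3 · 1 + 0
gcd(251, 112) = 1.
Track Bezout coefficients alongside the remainders: start with r₀ = 251 = a·1 + b·0 (s = 1, t = 0) and r₁ = 112 = a·0 + b·1 (s = 0, t = 1); each new remainder r_{k+1} = r_{k-1} − q_k·r_k inherits s_{k+1} = s_{k-1} − q_k·s_k, t_{k+1} = t_{k-1} − q_k·t_k, so r_k = a·s_k + b·t_k at every step:
  q = 2: r = 27, s = 1 − 2·0 = 1, t = 0 − 2·1 = -2  (check: 251·1 + 112·(-2) = 27)
  q = 4: r = 4, s = 0 − 4·1 = -4, t = 1 − 4·(-2) = 9  (check: 251·(-4) + 112·9 = 4)
  q = 6: r = 3, s = 1 − 6·(-4) = 25, t = -2 − 6·9 = -56  (check: 251·25 + 112·(-56) = 3)
  q = 1: r = 1, s = -4 − 1·25 = -29, t = 9 − 1·(-56) = 65  (check: 251·(-29) + 112·65 = 1)
The row with r = 1 (the gcd) gives the Bezout coefficients s = -29, t = 65.
Result: 251 · (-29) + 112 · (65) = 1.

gcd(251, 112) = 1; s = -29, t = 65 (check: 251·(-29) + 112·65 = 1).


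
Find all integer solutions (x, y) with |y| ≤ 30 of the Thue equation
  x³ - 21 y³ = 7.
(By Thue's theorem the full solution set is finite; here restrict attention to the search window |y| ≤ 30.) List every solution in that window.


The equation is x³ - 21y³ = 7. For fixed y, x³ = 21·y³ + 7, so a solution requires the RHS to be a perfect cube.
Strategy: iterate y from -30 to 30, compute RHS = 21·y³ + 7, and check whether it is a (positive or negative) perfect cube.
Check small values of y:
  y = 0: RHS = 7 is not a perfect cube.
  y = 1: RHS = 28 is not a perfect cube.
  y = -1: RHS = -14 is not a perfect cube.
  y = 2: RHS = 175 is not a perfect cube.
  y = -2: RHS = -161 is not a perfect cube.
  y = 3: RHS = 574 is not a perfect cube.
  y = -3: RHS = -560 is not a perfect cube.
Continuing the search up to |y| = 30 finds no solutions either.
No (x, y) in the scanned range satisfies the equation.

No integer solutions with |y| ≤ 30.


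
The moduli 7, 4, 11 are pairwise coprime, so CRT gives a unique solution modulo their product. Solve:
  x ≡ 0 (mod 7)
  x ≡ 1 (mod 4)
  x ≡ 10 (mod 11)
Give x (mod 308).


Moduli 7, 4, 11 are pairwise coprime; by CRT there is a unique solution modulo M = 7 · 4 · 11 = 308.
Solve pairwise, accumulating the modulus:
  Start with x ≡ 0 (mod 7).
  Combine with x ≡ 1 (mod 4): since gcd(7, 4) = 1, we get a unique residue mod 28.
    Write x = 0 + 7·t and substitute into x ≡ 1 (mod 4): 7·t ≡ 1 − 0 = 1 (mod 4).
    Reduce coefficients mod 4: 3·t ≡ 1 (mod 4).
    The inverse of 3 mod 4 is 3 (since 3·3 = 9 = 2·4 + 1), so t ≡ 3·1 = 3 ≡ 3 (mod 4).
    Then x = 0 + 7·3 = 21, valid modulo lcm(7, 4) = 28: x ≡ 21 (mod 28).
  Combine with x ≡ 10 (mod 11): since gcd(28, 11) = 1, we get a unique residue mod 308.
    Write x = 21 + 28·t and substitute into x ≡ 10 (mod 11): 28·t ≡ 10 − 21 = -11 (mod 11).
    Reduce coefficients mod 11: 6·t ≡ 0 (mod 11).
    The inverse of 6 mod 11 is 2 (since 6·2 = 12 = 1·11 + 1), so t ≡ 2·0 = 0 ≡ 0 (mod 11).
    Then x = 21 + 28·0 = 21, valid modulo lcm(28, 11) = 308: x ≡ 21 (mod 308).
Verify: 21 mod 7 = 0 ✓, 21 mod 4 = 1 ✓, 21 mod 11 = 10 ✓.

x ≡ 21 (mod 308).


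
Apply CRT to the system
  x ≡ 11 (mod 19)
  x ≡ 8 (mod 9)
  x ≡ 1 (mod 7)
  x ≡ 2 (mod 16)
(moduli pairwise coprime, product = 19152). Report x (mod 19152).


Product of moduli M = 19 · 9 · 7 · 16 = 19152.
Merge one congruence at a time:
  Start: x ≡ 11 (mod 19).
  Combine with x ≡ 8 (mod 9); new modulus lcm = 171.
    Write x = 11 + 19·t and substitute into x ≡ 8 (mod 9): 19·t ≡ 8 − 11 = -3 (mod 9).
    Reduce coefficients mod 9: 1·t ≡ 6 (mod 9).
    So t ≡ 6 (mod 9).
    Then x = 11 + 19·6 = 125, valid modulo lcm(19, 9) = 171: x ≡ 125 (mod 171).
  Combine with x ≡ 1 (mod 7); new modulus lcm = 1197.
    Write x = 125 + 171·t and substitute into x ≡ 1 (mod 7): 171·t ≡ 1 − 125 = -124 (mod 7).
    Reduce coefficients mod 7: 3·t ≡ 2 (mod 7).
    The inverse of 3 mod 7 is 5 (since 3·5 = 15 = 2·7 + 1), so t ≡ 5·2 = 10 ≡ 3 (mod 7).
    Then x = 125 + 171·3 = 638, valid modulo lcm(171, 7) = 1197: x ≡ 638 (mod 1197).
  Combine with x ≡ 2 (mod 16); new modulus lcm = 19152.
    Write x = 638 + 1197·t and substitute into x ≡ 2 (mod 16): 1197·t ≡ 2 − 638 = -636 (mod 16).
    Reduce coefficients mod 16: 13·t ≡ 4 (mod 16).
    The inverse of 13 mod 16 is 5 (since 13·5 = 65 = 4·16 + 1), so t ≡ 5·4 = 20 ≡ 4 (mod 16).
    Then x = 638 + 1197·4 = 5426, valid modulo lcm(1197, 16) = 19152: x ≡ 5426 (mod 19152).
Verify against each original: 5426 mod 19 = 11, 5426 mod 9 = 8, 5426 mod 7 = 1, 5426 mod 16 = 2.

x ≡ 5426 (mod 19152).


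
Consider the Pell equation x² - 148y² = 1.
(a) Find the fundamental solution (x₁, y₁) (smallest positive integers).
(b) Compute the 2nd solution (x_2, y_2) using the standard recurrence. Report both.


Step 1: Find the fundamental solution (x₁, y₁) of x² - 148y² = 1.
  Expand √148 as a continued fraction. a₀ = ⌊√148⌋ = 12; iterate m_{k+1} = d_k·a_k − m_k, d_{k+1} = (148 − m_{k+1}²)/d_k, a_{k+1} = ⌊(a₀ + m_{k+1})/d_{k+1}⌋ (starting m₀ = 0, d₀ = 1), with convergents p_k = a_k·p_{k-1} + p_{k-2}, q_k = a_k·q_{k-1} + q_{k-2} (p₋₁ = 1, q₋₁ = 0):
  k = 0: a₀ = 12; p₀/q₀ = 12/1; p₀² − 148·q₀² = 144 − 148 = -4.
  k = 1: m = 12, d = 4, a = ⌊(12 + 12)/4⌋ = 6; p/q = (6·12 + 1)/(6·1 + 0) = 73/6; p² − 148·q² = 5329 − 5328 = 1.
  The first convergent with p² − 148·q² = 1 gives the fundamental solution (x₁, y₁) = (73, 6).
Step 2: Apply the recurrence (x_{n+1}, y_{n+1}) = (x₁x_n + 148y₁y_n, x₁y_n + y₁x_n) repeatedly.
  From (x_1, y_1) = (73, 6): x_2 = 73·73 + 148·6·6 = 10657; y_2 = 73·6 + 6·73 = 876.
Step 3: Verify x_2² - 148·y_2² = 113571649 - 113571648 = 1 (should be 1). ✓

(x_1, y_1) = (73, 6); (x_2, y_2) = (10657, 876).


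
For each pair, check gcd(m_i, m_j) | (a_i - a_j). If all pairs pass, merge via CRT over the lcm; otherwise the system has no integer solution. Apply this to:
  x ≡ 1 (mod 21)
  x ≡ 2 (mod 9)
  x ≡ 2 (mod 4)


Moduli 21, 9, 4 are not pairwise coprime, so CRT works modulo lcm(m_i) when all pairwise compatibility conditions hold.
Pairwise compatibility: gcd(m_i, m_j) must divide a_i - a_j for every pair.
Merge one congruence at a time:
  Start: x ≡ 1 (mod 21).
  Combine with x ≡ 2 (mod 9): gcd(21, 9) = 3, and 2 - 1 = 1 is NOT divisible by 3.
    ⇒ system is inconsistent (no integer solution).

No solution (the system is inconsistent).


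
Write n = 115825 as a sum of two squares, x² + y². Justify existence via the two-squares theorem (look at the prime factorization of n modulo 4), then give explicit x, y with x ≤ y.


Step 1: Factor n = 115825 = 5^2 · 41 · 113.
Step 2: Check the mod-4 condition on each prime factor: 5 ≡ 1 (mod 4), exponent 2; 41 ≡ 1 (mod 4), exponent 1; 113 ≡ 1 (mod 4), exponent 1.
All primes ≡ 3 (mod 4) appear to even exponent (or don't appear), so by the two-squares theorem n IS expressible as a sum of two squares.
Step 3: Build a representation. Group n = k² · m with k = 5 and m = 41 · 113 = 4633 (a product of primes ≡ 1 (mod 4)); a representation of m scales to one of n via (k·x)² + (k·y)² = k²(x² + y²). Each prime p ≡ 1 (mod 4) is itself a sum of two squares; find a² by testing p − a² for a perfect square:
  41: 41 − 1² = 40, 41 − 2² = 37, 41 − 3² = 32, 41 − 4² = 25 = 5² ⇒ 41 = 4² + 5².
  113: 113 − 1² = 112, 113 − 2² = 109, 113 − 3² = 104, 113 − 4² = 97, 113 − 5² = 88, 113 − 6² = 77, 113 − 7² = 64 = 8² ⇒ 113 = 7² + 8².
  Combine using the Brahmagupta–Fibonacci identity (a² + b²)(c² + d²) = (ac − bd)² + (ad + bc)² = (ac + bd)² + (ad − bc)²:
  41 · 113 = 4633: from (4² + 5²)(7² + 8²), take (4·7 − 5·8, 4·8 + 5·7) = (28 − 40, 32 + 35) = (-12, 67); dropping signs (only squares matter) gives (12, 67); check 12² + 67² = 144 + 4489 = 4633 ✓.
  Scale by k = 5: (5·12, 5·67) = (60, 335).
Step 4: Order so x ≤ y and verify: 60² + 335² = 3600 + 112225 = 115825 = n. ✓

n = 115825 = 60² + 335² (one valid representation with x ≤ y).


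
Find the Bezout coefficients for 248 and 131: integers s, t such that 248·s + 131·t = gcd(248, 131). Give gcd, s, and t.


Euclidean algorithm on (248, 131) — divide until remainder is 0:
  248 = 1 · 131 + 117
  131 = 1 · 117 + 14
  117 = 8 · 14 + 5
  14 = 2 · 5 + 4
  5 = 1 · 4 + 1
  4 = 4 · 1 + 0
gcd(248, 131) = 1.
Track Bezout coefficients alongside the remainders: start with r₀ = 248 = a·1 + b·0 (s = 1, t = 0) and r₁ = 131 = a·0 + b·1 (s = 0, t = 1); each new remainder r_{k+1} = r_{k-1} − q_k·r_k inherits s_{k+1} = s_{k-1} − q_k·s_k, t_{k+1} = t_{k-1} − q_k·t_k, so r_k = a·s_k + b·t_k at every step:
  q = 1: r = 117, s = 1 − 1·0 = 1, t = 0 − 1·1 = -1  (check: 248·1 + 131·(-1) = 117)
  q = 1: r = 14, s = 0 − 1·1 = -1, t = 1 − 1·(-1) = 2  (check: 248·(-1) + 131·2 = 14)
  q = 8: r = 5, s = 1 − 8·(-1) = 9, t = -1 − 8·2 = -17  (check: 248·9 + 131·(-17) = 5)
  q = 2: r = 4, s = -1 − 2·9 = -19, t = 2 − 2·(-17) = 36  (check: 248·(-19) + 131·36 = 4)
  q = 1: r = 1, s = 9 − 1·(-19) = 28, t = -17 − 1·36 = -53  (check: 248·28 + 131·(-53) = 1)
The row with r = 1 (the gcd) gives the Bezout coefficients s = 28, t = -53.
Result: 248 · (28) + 131 · (-53) = 1.

gcd(248, 131) = 1; s = 28, t = -53 (check: 248·28 + 131·(-53) = 1).


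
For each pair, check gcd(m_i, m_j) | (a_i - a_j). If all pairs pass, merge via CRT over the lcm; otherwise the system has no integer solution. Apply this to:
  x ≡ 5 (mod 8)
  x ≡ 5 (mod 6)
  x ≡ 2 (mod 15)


Moduli 8, 6, 15 are not pairwise coprime, so CRT works modulo lcm(m_i) when all pairwise compatibility conditions hold.
Pairwise compatibility: gcd(m_i, m_j) must divide a_i - a_j for every pair.
Merge one congruence at a time:
  Start: x ≡ 5 (mod 8).
  Combine with x ≡ 5 (mod 6): gcd(8, 6) = 2; 5 - 5 = 0, which IS divisible by 2, so compatible.
    Write x = 5 + 8·t and substitute into x ≡ 5 (mod 6): 8·t ≡ 5 − 5 = 0 (mod 6).
    Divide the congruence (and modulus) by g = 2: 4·t ≡ 0 (mod 3).
    Reduce coefficients mod 3: 1·t ≡ 0 (mod 3).
    So t ≡ 0 (mod 3).
    Then x = 5 + 8·0 = 5, valid modulo lcm(8, 6) = 24: x ≡ 5 (mod 24).
  Combine with x ≡ 2 (mod 15): gcd(24, 15) = 3; 2 - 5 = -3, which IS divisible by 3, so compatible.
    Write x = 5 + 24·t and substitute into x ≡ 2 (mod 15): 24·t ≡ 2 − 5 = -3 (mod 15).
    Divide the congruence (and modulus) by g = 3: 8·t ≡ -1 (mod 5).
    Reduce coefficients mod 5: 3·t ≡ 4 (mod 5).
    The inverse of 3 mod 5 is 2 (since 3·2 = 6 = 1·5 + 1), so t ≡ 2·4 = 8 ≡ 3 (mod 5).
    Then x = 5 + 24·3 = 77, valid modulo lcm(24, 15) = 120: x ≡ 77 (mod 120).
Verify: 77 mod 8 = 5, 77 mod 6 = 5, 77 mod 15 = 2.

x ≡ 77 (mod 120).


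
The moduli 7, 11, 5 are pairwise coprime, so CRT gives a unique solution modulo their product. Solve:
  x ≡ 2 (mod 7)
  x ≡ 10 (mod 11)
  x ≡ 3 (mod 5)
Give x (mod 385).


Moduli 7, 11, 5 are pairwise coprime; by CRT there is a unique solution modulo M = 7 · 11 · 5 = 385.
Solve pairwise, accumulating the modulus:
  Start with x ≡ 2 (mod 7).
  Combine with x ≡ 10 (mod 11): since gcd(7, 11) = 1, we get a unique residue mod 77.
    Write x = 2 + 7·t and substitute into x ≡ 10 (mod 11): 7·t ≡ 10 − 2 = 8 (mod 11).
    The inverse of 7 mod 11 is 8 (since 7·8 = 56 = 5·11 + 1), so t ≡ 8·8 = 64 ≡ 9 (mod 11).
    Then x = 2 + 7·9 = 65, valid modulo lcm(7, 11) = 77: x ≡ 65 (mod 77).
  Combine with x ≡ 3 (mod 5): since gcd(77, 5) = 1, we get a unique residue mod 385.
    Write x = 65 + 77·t and substitute into x ≡ 3 (mod 5): 77·t ≡ 3 − 65 = -62 (mod 5).
    Reduce coefficients mod 5: 2·t ≡ 3 (mod 5).
    The inverse of 2 mod 5 is 3 (since 2·3 = 6 = 1·5 + 1), so t ≡ 3·3 = 9 ≡ 4 (mod 5).
    Then x = 65 + 77·4 = 373, valid modulo lcm(77, 5) = 385: x ≡ 373 (mod 385).
Verify: 373 mod 7 = 2 ✓, 373 mod 11 = 10 ✓, 373 mod 5 = 3 ✓.

x ≡ 373 (mod 385).


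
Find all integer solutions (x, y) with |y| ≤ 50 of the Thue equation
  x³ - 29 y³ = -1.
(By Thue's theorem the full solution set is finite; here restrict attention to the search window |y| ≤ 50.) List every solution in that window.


The equation is x³ - 29y³ = -1. For fixed y, x³ = 29·y³ − 1, so a solution requires the RHS to be a perfect cube.
Strategy: iterate y from -50 to 50, compute RHS = 29·y³ − 1, and check whether it is a (positive or negative) perfect cube.
Check small values of y:
  y = 0: RHS = -1 = (-1)³ ⇒ x = -1 works.
  y = 1: RHS = 28 is not a perfect cube.
  y = -1: RHS = -30 is not a perfect cube.
  y = 2: RHS = 231 is not a perfect cube.
  y = -2: RHS = -233 is not a perfect cube.
  y = 3: RHS = 782 is not a perfect cube.
  y = -3: RHS = -784 is not a perfect cube.
Continuing the search up to |y| = 50 finds no further solutions beyond those listed.
Collected solutions: (-1, 0).

Solutions (with |y| ≤ 50): (-1, 0).


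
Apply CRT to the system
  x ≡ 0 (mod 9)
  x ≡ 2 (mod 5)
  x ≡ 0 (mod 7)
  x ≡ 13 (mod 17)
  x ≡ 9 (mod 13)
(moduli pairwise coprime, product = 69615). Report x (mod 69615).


Product of moduli M = 9 · 5 · 7 · 17 · 13 = 69615.
Merge one congruence at a time:
  Start: x ≡ 0 (mod 9).
  Combine with x ≡ 2 (mod 5); new modulus lcm = 45.
    Write x = 0 + 9·t and substitute into x ≡ 2 (mod 5): 9·t ≡ 2 − 0 = 2 (mod 5).
    Reduce coefficients mod 5: 4·t ≡ 2 (mod 5).
    The inverse of 4 mod 5 is 4 (since 4·4 = 16 = 3·5 + 1), so t ≡ 4·2 = 8 ≡ 3 (mod 5).
    Then x = 0 + 9·3 = 27, valid modulo lcm(9, 5) = 45: x ≡ 27 (mod 45).
  Combine with x ≡ 0 (mod 7); new modulus lcm = 315.
    Write x = 27 + 45·t and substitute into x ≡ 0 (mod 7): 45·t ≡ 0 − 27 = -27 (mod 7).
    Reduce coefficients mod 7: 3·t ≡ 1 (mod 7).
    The inverse of 3 mod 7 is 5 (since 3·5 = 15 = 2·7 + 1), so t ≡ 5·1 = 5 ≡ 5 (mod 7).
    Then x = 27 + 45·5 = 252, valid modulo lcm(45, 7) = 315: x ≡ 252 (mod 315).
  Combine with x ≡ 13 (mod 17); new modulus lcm = 5355.
    Write x = 252 + 315·t and substitute into x ≡ 13 (mod 17): 315·t ≡ 13 − 252 = -239 (mod 17).
    Reduce coefficients mod 17: 9·t ≡ 16 (mod 17).
    The inverse of 9 mod 17 is 2 (since 9·2 = 18 = 1·17 + 1), so t ≡ 2·16 = 32 ≡ 15 (mod 17).
    Then x = 252 + 315·15 = 4977, valid modulo lcm(315, 17) = 5355: x ≡ 4977 (mod 5355).
  Combine with x ≡ 9 (mod 13); new modulus lcm = 69615.
    Write x = 4977 + 5355·t and substitute into x ≡ 9 (mod 13): 5355·t ≡ 9 − 4977 = -4968 (mod 13).
    Reduce coefficients mod 13: 12·t ≡ 11 (mod 13).
    The inverse of 12 mod 13 is 12 (since 12·12 = 144 = 11·13 + 1), so t ≡ 12·11 = 132 ≡ 2 (mod 13).
    Then x = 4977 + 5355·2 = 15687, valid modulo lcm(5355, 13) = 69615: x ≡ 15687 (mod 69615).
Verify against each original: 15687 mod 9 = 0, 15687 mod 5 = 2, 15687 mod 7 = 0, 15687 mod 17 = 13, 15687 mod 13 = 9.

x ≡ 15687 (mod 69615).


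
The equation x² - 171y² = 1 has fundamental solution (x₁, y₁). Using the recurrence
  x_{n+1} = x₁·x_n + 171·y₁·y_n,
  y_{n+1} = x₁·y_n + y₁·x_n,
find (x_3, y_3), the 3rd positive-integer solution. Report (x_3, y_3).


Step 1: Find the fundamental solution (x₁, y₁) of x² - 171y² = 1.
  Expand √171 as a continued fraction. a₀ = ⌊√171⌋ = 13; iterate m_{k+1} = d_k·a_k − m_k, d_{k+1} = (171 − m_{k+1}²)/d_k, a_{k+1} = ⌊(a₀ + m_{k+1})/d_{k+1}⌋ (starting m₀ = 0, d₀ = 1), with convergents p_k = a_k·p_{k-1} + p_{k-2}, q_k = a_k·q_{k-1} + q_{k-2} (p₋₁ = 1, q₋₁ = 0):
  k = 0: a₀ = 13; p₀/q₀ = 13/1; p₀² − 171·q₀² = 169 − 171 = -2.
  k = 1: m = 13, d = 2, a = ⌊(13 + 13)/2⌋ = 13; p/q = (13·13 + 1)/(13·1 + 0) = 170/13; p² − 171·q² = 28900 − 28899 = 1.
  The first convergent with p² − 171·q² = 1 gives the fundamental solution (x₁, y₁) = (170, 13).
Step 2: Apply the recurrence (x_{n+1}, y_{n+1}) = (x₁x_n + 171y₁y_n, x₁y_n + y₁x_n) repeatedly.
  From (x_1, y_1) = (170, 13): x_2 = 170·170 + 171·13·13 = 57799; y_2 = 170·13 + 13·170 = 4420.
  From (x_2, y_2) = (57799, 4420): x_3 = 170·57799 + 171·13·4420 = 19651490; y_3 = 170·4420 + 13·57799 = 1502787.
Step 3: Verify x_3² - 171·y_3² = 386181059220100 - 386181059220099 = 1 (should be 1). ✓

(x_1, y_1) = (170, 13); (x_3, y_3) = (19651490, 1502787).


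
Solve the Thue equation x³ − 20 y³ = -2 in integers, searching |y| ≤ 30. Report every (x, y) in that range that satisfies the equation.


The equation is x³ - 20y³ = -2. For fixed y, x³ = 20·y³ − 2, so a solution requires the RHS to be a perfect cube.
Strategy: iterate y from -30 to 30, compute RHS = 20·y³ − 2, and check whether it is a (positive or negative) perfect cube.
Check small values of y:
  y = 0: RHS = -2 is not a perfect cube.
  y = 1: RHS = 18 is not a perfect cube.
  y = -1: RHS = -22 is not a perfect cube.
  y = 2: RHS = 158 is not a perfect cube.
  y = -2: RHS = -162 is not a perfect cube.
  y = 3: RHS = 538 is not a perfect cube.
  y = -3: RHS = -542 is not a perfect cube.
Continuing the search up to |y| = 30 finds no solutions either.
No (x, y) in the scanned range satisfies the equation.

No integer solutions with |y| ≤ 30.


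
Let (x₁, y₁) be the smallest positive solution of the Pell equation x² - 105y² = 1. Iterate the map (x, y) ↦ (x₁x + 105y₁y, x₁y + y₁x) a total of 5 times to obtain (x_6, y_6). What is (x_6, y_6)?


Step 1: Find the fundamental solution (x₁, y₁) of x² - 105y² = 1.
  Expand √105 as a continued fraction. a₀ = ⌊√105⌋ = 10; iterate m_{k+1} = d_k·a_k − m_k, d_{k+1} = (105 − m_{k+1}²)/d_k, a_{k+1} = ⌊(a₀ + m_{k+1})/d_{k+1}⌋ (starting m₀ = 0, d₀ = 1), with convergents p_k = a_k·p_{k-1} + p_{k-2}, q_k = a_k·q_{k-1} + q_{k-2} (p₋₁ = 1, q₋₁ = 0):
  k = 0: a₀ = 10; p₀/q₀ = 10/1; p₀² − 105·q₀² = 100 − 105 = -5.
  k = 1: m = 10, d = 5, a = ⌊(10 + 10)/5⌋ = 4; p/q = (4·10 + 1)/(4·1 + 0) = 41/4; p² − 105·q² = 1681 − 1680 = 1.
  The first convergent with p² − 105·q² = 1 gives the fundamental solution (x₁, y₁) = (41, 4).
Step 2: Apply the recurrence (x_{n+1}, y_{n+1}) = (x₁x_n + 105y₁y_n, x₁y_n + y₁x_n) repeatedly.
  From (x_1, y_1) = (41, 4): x_2 = 41·41 + 105·4·4 = 3361; y_2 = 41·4 + 4·41 = 328.
  From (x_2, y_2) = (3361, 328): x_3 = 41·3361 + 105·4·328 = 275561; y_3 = 41·328 + 4·3361 = 26892.
  From (x_3, y_3) = (275561, 26892): x_4 = 41·275561 + 105·4·26892 = 22592641; y_4 = 41·26892 + 4·275561 = 2204816.
  From (x_4, y_4) = (22592641, 2204816): x_5 = 41·22592641 + 105·4·2204816 = 1852321001; y_5 = 41·2204816 + 4·22592641 = 180768020.
  From (x_5, y_5) = (1852321001, 180768020): x_6 = 41·1852321001 + 105·4·180768020 = 151867729441; y_6 = 41·180768020 + 4·1852321001 = 14820772824.
Step 3: Verify x_6² - 105·y_6² = 23063807245564778172481 - 23063807245564778172480 = 1 (should be 1). ✓

(x_1, y_1) = (41, 4); (x_6, y_6) = (151867729441, 14820772824).


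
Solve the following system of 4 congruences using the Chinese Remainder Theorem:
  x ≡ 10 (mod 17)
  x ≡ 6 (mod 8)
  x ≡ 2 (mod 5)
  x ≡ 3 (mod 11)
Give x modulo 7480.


Product of moduli M = 17 · 8 · 5 · 11 = 7480.
Merge one congruence at a time:
  Start: x ≡ 10 (mod 17).
  Combine with x ≡ 6 (mod 8); new modulus lcm = 136.
    Write x = 10 + 17·t and substitute into x ≡ 6 (mod 8): 17·t ≡ 6 − 10 = -4 (mod 8).
    Reduce coefficients mod 8: 1·t ≡ 4 (mod 8).
    So t ≡ 4 (mod 8).
    Then x = 10 + 17·4 = 78, valid modulo lcm(17, 8) = 136: x ≡ 78 (mod 136).
  Combine with x ≡ 2 (mod 5); new modulus lcm = 680.
    Write x = 78 + 136·t and substitute into x ≡ 2 (mod 5): 136·t ≡ 2 − 78 = -76 (mod 5).
    Reduce coefficients mod 5: 1·t ≡ 4 (mod 5).
    So t ≡ 4 (mod 5).
    Then x = 78 + 136·4 = 622, valid modulo lcm(136, 5) = 680: x ≡ 622 (mod 680).
  Combine with x ≡ 3 (mod 11); new modulus lcm = 7480.
    Write x = 622 + 680·t and substitute into x ≡ 3 (mod 11): 680·t ≡ 3 − 622 = -619 (mod 11).
    Reduce coefficients mod 11: 9·t ≡ 8 (mod 11).
    The inverse of 9 mod 11 is 5 (since 9·5 = 45 = 4·11 + 1), so t ≡ 5·8 = 40 ≡ 7 (mod 11).
    Then x = 622 + 680·7 = 5382, valid modulo lcm(680, 11) = 7480: x ≡ 5382 (mod 7480).
Verify against each original: 5382 mod 17 = 10, 5382 mod 8 = 6, 5382 mod 5 = 2, 5382 mod 11 = 3.

x ≡ 5382 (mod 7480).


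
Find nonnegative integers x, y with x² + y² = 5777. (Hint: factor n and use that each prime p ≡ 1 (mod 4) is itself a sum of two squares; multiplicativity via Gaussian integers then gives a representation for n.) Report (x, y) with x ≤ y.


Step 1: Factor n = 5777 = 53 · 109.
Step 2: Check the mod-4 condition on each prime factor: 53 ≡ 1 (mod 4), exponent 1; 109 ≡ 1 (mod 4), exponent 1.
All primes ≡ 3 (mod 4) appear to even exponent (or don't appear), so by the two-squares theorem n IS expressible as a sum of two squares.
Step 3: Build a representation. Here n = 53 · 109 is a product of primes ≡ 1 (mod 4). Each prime p ≡ 1 (mod 4) is itself a sum of two squares; find a² by testing p − a² for a perfect square:
  53: 53 − 1² = 52, 53 − 2² = 49 = 7² ⇒ 53 = 2² + 7².
  109: 109 − 1² = 108, 109 − 2² = 105, 109 − 3² = 100 = 10² ⇒ 109 = 3² + 10².
  Combine using the Brahmagupta–Fibonacci identity (a² + b²)(c² + d²) = (ac − bd)² + (ad + bc)² = (ac + bd)² + (ad − bc)²:
  53 · 109 = 5777: from (2² + 7²)(3² + 10²), take (2·3 − 7·10, 2·10 + 7·3) = (6 − 70, 20 + 21) = (-64, 41); dropping signs (only squares matter) gives (64, 41); check 64² + 41² = 4096 + 1681 = 5777 ✓.
Step 4: Order so x ≤ y and verify: 41² + 64² = 1681 + 4096 = 5777 = n. ✓

n = 5777 = 41² + 64² (one valid representation with x ≤ y).


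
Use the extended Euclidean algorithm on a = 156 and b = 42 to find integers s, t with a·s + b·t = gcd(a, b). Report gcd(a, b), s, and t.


Euclidean algorithm on (156, 42) — divide until remainder is 0:
  156 = 3 · 42 + 30
  42 = 1 · 30 + 12
  30 = 2 · 12 + 6
  12 = 2 · 6 + 0
gcd(156, 42) = 6.
Track Bezout coefficients alongside the remainders: start with r₀ = 156 = a·1 + b·0 (s = 1, t = 0) and r₁ = 42 = a·0 + b·1 (s = 0, t = 1); each new remainder r_{k+1} = r_{k-1} − q_k·r_k inherits s_{k+1} = s_{k-1} − q_k·s_k, t_{k+1} = t_{k-1} − q_k·t_k, so r_k = a·s_k + b·t_k at every step:
  q = 3: r = 30, s = 1 − 3·0 = 1, t = 0 − 3·1 = -3  (check: 156·1 + 42·(-3) = 30)
  q = 1: r = 12, s = 0 − 1·1 = -1, t = 1 − 1·(-3) = 4  (check: 156·(-1) + 42·4 = 12)
  q = 2: r = 6, s = 1 − 2·(-1) = 3, t = -3 − 2·4 = -11  (check: 156·3 + 42·(-11) = 6)
The row with r = 6 (the gcd) gives the Bezout coefficients s = 3, t = -11.
Result: 156 · (3) + 42 · (-11) = 6.

gcd(156, 42) = 6; s = 3, t = -11 (check: 156·3 + 42·(-11) = 6).


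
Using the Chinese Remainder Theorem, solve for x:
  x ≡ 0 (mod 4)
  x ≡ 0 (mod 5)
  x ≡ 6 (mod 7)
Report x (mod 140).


Moduli 4, 5, 7 are pairwise coprime; by CRT there is a unique solution modulo M = 4 · 5 · 7 = 140.
Solve pairwise, accumulating the modulus:
  Start with x ≡ 0 (mod 4).
  Combine with x ≡ 0 (mod 5): since gcd(4, 5) = 1, we get a unique residue mod 20.
    Write x = 0 + 4·t and substitute into x ≡ 0 (mod 5): 4·t ≡ 0 − 0 = 0 (mod 5).
    The inverse of 4 mod 5 is 4 (since 4·4 = 16 = 3·5 + 1), so t ≡ 4·0 = 0 ≡ 0 (mod 5).
    Then x = 0 + 4·0 = 0, valid modulo lcm(4, 5) = 20: x ≡ 0 (mod 20).
  Combine with x ≡ 6 (mod 7): since gcd(20, 7) = 1, we get a unique residue mod 140.
    Write x = 0 + 20·t and substitute into x ≡ 6 (mod 7): 20·t ≡ 6 − 0 = 6 (mod 7).
    Reduce coefficients mod 7: 6·t ≡ 6 (mod 7).
    The inverse of 6 mod 7 is 6 (since 6·6 = 36 = 5·7 + 1), so t ≡ 6·6 = 36 ≡ 1 (mod 7).
    Then x = 0 + 20·1 = 20, valid modulo lcm(20, 7) = 140: x ≡ 20 (mod 140).
Verify: 20 mod 4 = 0 ✓, 20 mod 5 = 0 ✓, 20 mod 7 = 6 ✓.

x ≡ 20 (mod 140).
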